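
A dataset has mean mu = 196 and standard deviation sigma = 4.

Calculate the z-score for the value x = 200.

1

Step 1: Recall the z-score formula: z = (x - mu) / sigma
Step 2: Substitute values: z = (200 - 196) / 4
Step 3: z = 4 / 4 = 1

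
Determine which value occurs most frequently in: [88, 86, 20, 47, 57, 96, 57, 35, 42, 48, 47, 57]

57

Step 1: Count the frequency of each value:
  20: appears 1 time(s)
  35: appears 1 time(s)
  42: appears 1 time(s)
  47: appears 2 time(s)
  48: appears 1 time(s)
  57: appears 3 time(s)
  86: appears 1 time(s)
  88: appears 1 time(s)
  96: appears 1 time(s)
Step 2: The value 57 appears most frequently (3 times).
Step 3: Mode = 57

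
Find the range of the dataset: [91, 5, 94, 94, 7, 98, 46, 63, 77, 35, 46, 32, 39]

93

Step 1: Identify the maximum value: max = 98
Step 2: Identify the minimum value: min = 5
Step 3: Range = max - min = 98 - 5 = 93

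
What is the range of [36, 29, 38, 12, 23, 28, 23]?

26

Step 1: Identify the maximum value: max = 38
Step 2: Identify the minimum value: min = 12
Step 3: Range = max - min = 38 - 12 = 26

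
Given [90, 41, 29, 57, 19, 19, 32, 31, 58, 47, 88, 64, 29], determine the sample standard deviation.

23.7508

Step 1: Compute the mean: 46.4615
Step 2: Sum of squared deviations from the mean: 6769.2308
Step 3: Sample variance = 6769.2308 / 12 = 564.1026
Step 4: Standard deviation = sqrt(564.1026) = 23.7508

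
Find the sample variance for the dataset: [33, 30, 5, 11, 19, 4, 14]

130.9524

Step 1: Compute the mean: (33 + 30 + 5 + 11 + 19 + 4 + 14) / 7 = 16.5714
Step 2: Compute squared deviations from the mean:
  (33 - 16.5714)^2 = 269.898
  (30 - 16.5714)^2 = 180.3265
  (5 - 16.5714)^2 = 133.898
  (11 - 16.5714)^2 = 31.0408
  (19 - 16.5714)^2 = 5.898
  (4 - 16.5714)^2 = 158.0408
  (14 - 16.5714)^2 = 6.6122
Step 3: Sum of squared deviations = 785.7143
Step 4: Sample variance = 785.7143 / 6 = 130.9524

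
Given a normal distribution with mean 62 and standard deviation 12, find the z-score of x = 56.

-0.5

Step 1: Recall the z-score formula: z = (x - mu) / sigma
Step 2: Substitute values: z = (56 - 62) / 12
Step 3: z = -6 / 12 = -0.5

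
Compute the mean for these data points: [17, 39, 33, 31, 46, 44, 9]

31.2857

Step 1: Sum all values: 17 + 39 + 33 + 31 + 46 + 44 + 9 = 219
Step 2: Count the number of values: n = 7
Step 3: Mean = sum / n = 219 / 7 = 31.2857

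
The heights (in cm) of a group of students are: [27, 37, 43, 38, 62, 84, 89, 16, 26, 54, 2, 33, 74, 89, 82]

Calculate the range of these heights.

87

Step 1: Identify the maximum value: max = 89
Step 2: Identify the minimum value: min = 2
Step 3: Range = max - min = 89 - 2 = 87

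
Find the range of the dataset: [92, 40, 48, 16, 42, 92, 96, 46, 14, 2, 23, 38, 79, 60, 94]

94

Step 1: Identify the maximum value: max = 96
Step 2: Identify the minimum value: min = 2
Step 3: Range = max - min = 96 - 2 = 94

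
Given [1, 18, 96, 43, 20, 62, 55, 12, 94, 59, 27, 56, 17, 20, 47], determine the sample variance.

833.8857

Step 1: Compute the mean: (1 + 18 + 96 + 43 + 20 + 62 + 55 + 12 + 94 + 59 + 27 + 56 + 17 + 20 + 47) / 15 = 41.8
Step 2: Compute squared deviations from the mean:
  (1 - 41.8)^2 = 1664.64
  (18 - 41.8)^2 = 566.44
  (96 - 41.8)^2 = 2937.64
  (43 - 41.8)^2 = 1.44
  (20 - 41.8)^2 = 475.24
  (62 - 41.8)^2 = 408.04
  (55 - 41.8)^2 = 174.24
  (12 - 41.8)^2 = 888.04
  (94 - 41.8)^2 = 2724.84
  (59 - 41.8)^2 = 295.84
  (27 - 41.8)^2 = 219.04
  (56 - 41.8)^2 = 201.64
  (17 - 41.8)^2 = 615.04
  (20 - 41.8)^2 = 475.24
  (47 - 41.8)^2 = 27.04
Step 3: Sum of squared deviations = 11674.4
Step 4: Sample variance = 11674.4 / 14 = 833.8857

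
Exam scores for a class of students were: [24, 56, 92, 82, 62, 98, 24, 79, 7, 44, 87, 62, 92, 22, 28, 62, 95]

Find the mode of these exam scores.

62

Step 1: Count the frequency of each value:
  7: appears 1 time(s)
  22: appears 1 time(s)
  24: appears 2 time(s)
  28: appears 1 time(s)
  44: appears 1 time(s)
  56: appears 1 time(s)
  62: appears 3 time(s)
  79: appears 1 time(s)
  82: appears 1 time(s)
  87: appears 1 time(s)
  92: appears 2 time(s)
  95: appears 1 time(s)
  98: appears 1 time(s)
Step 2: The value 62 appears most frequently (3 times).
Step 3: Mode = 62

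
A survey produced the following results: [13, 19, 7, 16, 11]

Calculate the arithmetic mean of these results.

13.2

Step 1: Sum all values: 13 + 19 + 7 + 16 + 11 = 66
Step 2: Count the number of values: n = 5
Step 3: Mean = sum / n = 66 / 5 = 13.2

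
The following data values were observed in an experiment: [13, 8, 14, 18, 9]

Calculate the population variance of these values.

13.04

Step 1: Compute the mean: (13 + 8 + 14 + 18 + 9) / 5 = 12.4
Step 2: Compute squared deviations from the mean:
  (13 - 12.4)^2 = 0.36
  (8 - 12.4)^2 = 19.36
  (14 - 12.4)^2 = 2.56
  (18 - 12.4)^2 = 31.36
  (9 - 12.4)^2 = 11.56
Step 3: Sum of squared deviations = 65.2
Step 4: Population variance = 65.2 / 5 = 13.04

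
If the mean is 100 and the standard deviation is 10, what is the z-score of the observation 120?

2

Step 1: Recall the z-score formula: z = (x - mu) / sigma
Step 2: Substitute values: z = (120 - 100) / 10
Step 3: z = 20 / 10 = 2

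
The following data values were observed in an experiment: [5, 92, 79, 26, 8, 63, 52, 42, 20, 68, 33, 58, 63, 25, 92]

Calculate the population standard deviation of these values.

27.4513

Step 1: Compute the mean: 48.4
Step 2: Sum of squared deviations from the mean: 11303.6
Step 3: Population variance = 11303.6 / 15 = 753.5733
Step 4: Standard deviation = sqrt(753.5733) = 27.4513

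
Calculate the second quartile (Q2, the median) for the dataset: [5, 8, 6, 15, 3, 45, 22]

8

Step 1: Sort the data: [3, 5, 6, 8, 15, 22, 45]
Step 2: n = 7
Step 3: Q2 is the median. Since n is odd, it is the middle value at position 4: 8
Step 4: Q2 = 8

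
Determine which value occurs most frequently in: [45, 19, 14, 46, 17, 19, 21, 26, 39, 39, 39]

39

Step 1: Count the frequency of each value:
  14: appears 1 time(s)
  17: appears 1 time(s)
  19: appears 2 time(s)
  21: appears 1 time(s)
  26: appears 1 time(s)
  39: appears 3 time(s)
  45: appears 1 time(s)
  46: appears 1 time(s)
Step 2: The value 39 appears most frequently (3 times).
Step 3: Mode = 39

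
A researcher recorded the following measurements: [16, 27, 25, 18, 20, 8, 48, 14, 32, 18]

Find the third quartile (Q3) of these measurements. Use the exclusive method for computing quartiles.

28.25

Step 1: Sort the data: [8, 14, 16, 18, 18, 20, 25, 27, 32, 48]
Step 2: n = 10
Step 3: Using the exclusive quartile method:
  Q1 = 15.5
  Q2 (median) = 19
  Q3 = 28.25
  IQR = Q3 - Q1 = 28.25 - 15.5 = 12.75
Step 4: Q3 = 28.25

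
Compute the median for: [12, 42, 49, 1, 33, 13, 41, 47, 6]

33

Step 1: Sort the data in ascending order: [1, 6, 12, 13, 33, 41, 42, 47, 49]
Step 2: The number of values is n = 9.
Step 3: Since n is odd, the median is the middle value at position 5: 33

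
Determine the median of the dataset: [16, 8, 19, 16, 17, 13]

16

Step 1: Sort the data in ascending order: [8, 13, 16, 16, 17, 19]
Step 2: The number of values is n = 6.
Step 3: Since n is even, the median is the average of positions 3 and 4:
  Median = (16 + 16) / 2 = 16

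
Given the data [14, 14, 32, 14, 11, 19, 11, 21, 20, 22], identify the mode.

14

Step 1: Count the frequency of each value:
  11: appears 2 time(s)
  14: appears 3 time(s)
  19: appears 1 time(s)
  20: appears 1 time(s)
  21: appears 1 time(s)
  22: appears 1 time(s)
  32: appears 1 time(s)
Step 2: The value 14 appears most frequently (3 times).
Step 3: Mode = 14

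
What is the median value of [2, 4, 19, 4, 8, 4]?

4

Step 1: Sort the data in ascending order: [2, 4, 4, 4, 8, 19]
Step 2: The number of values is n = 6.
Step 3: Since n is even, the median is the average of positions 3 and 4:
  Median = (4 + 4) / 2 = 4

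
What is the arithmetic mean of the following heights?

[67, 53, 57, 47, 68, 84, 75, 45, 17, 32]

54.5

Step 1: Sum all values: 67 + 53 + 57 + 47 + 68 + 84 + 75 + 45 + 17 + 32 = 545
Step 2: Count the number of values: n = 10
Step 3: Mean = sum / n = 545 / 10 = 54.5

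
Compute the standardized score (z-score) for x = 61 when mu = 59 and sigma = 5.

0.4

Step 1: Recall the z-score formula: z = (x - mu) / sigma
Step 2: Substitute values: z = (61 - 59) / 5
Step 3: z = 2 / 5 = 0.4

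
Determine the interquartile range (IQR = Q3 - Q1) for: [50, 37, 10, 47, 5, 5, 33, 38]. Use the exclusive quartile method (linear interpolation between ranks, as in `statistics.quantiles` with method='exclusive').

38.5

Step 1: Sort the data: [5, 5, 10, 33, 37, 38, 47, 50]
Step 2: n = 8
Step 3: Using the exclusive quartile method:
  Q1 = 6.25
  Q2 (median) = 35
  Q3 = 44.75
  IQR = Q3 - Q1 = 44.75 - 6.25 = 38.5
Step 4: IQR = 38.5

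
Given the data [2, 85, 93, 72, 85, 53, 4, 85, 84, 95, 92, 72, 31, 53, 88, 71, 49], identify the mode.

85

Step 1: Count the frequency of each value:
  2: appears 1 time(s)
  4: appears 1 time(s)
  31: appears 1 time(s)
  49: appears 1 time(s)
  53: appears 2 time(s)
  71: appears 1 time(s)
  72: appears 2 time(s)
  84: appears 1 time(s)
  85: appears 3 time(s)
  88: appears 1 time(s)
  92: appears 1 time(s)
  93: appears 1 time(s)
  95: appears 1 time(s)
Step 2: The value 85 appears most frequently (3 times).
Step 3: Mode = 85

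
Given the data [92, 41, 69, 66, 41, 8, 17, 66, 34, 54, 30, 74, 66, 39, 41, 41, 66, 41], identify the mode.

41

Step 1: Count the frequency of each value:
  8: appears 1 time(s)
  17: appears 1 time(s)
  30: appears 1 time(s)
  34: appears 1 time(s)
  39: appears 1 time(s)
  41: appears 5 time(s)
  54: appears 1 time(s)
  66: appears 4 time(s)
  69: appears 1 time(s)
  74: appears 1 time(s)
  92: appears 1 time(s)
Step 2: The value 41 appears most frequently (5 times).
Step 3: Mode = 41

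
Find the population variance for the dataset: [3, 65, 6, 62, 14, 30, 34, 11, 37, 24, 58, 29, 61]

451.4675

Step 1: Compute the mean: (3 + 65 + 6 + 62 + 14 + 30 + 34 + 11 + 37 + 24 + 58 + 29 + 61) / 13 = 33.3846
Step 2: Compute squared deviations from the mean:
  (3 - 33.3846)^2 = 923.2249
  (65 - 33.3846)^2 = 999.5325
  (6 - 33.3846)^2 = 749.9172
  (62 - 33.3846)^2 = 818.8402
  (14 - 33.3846)^2 = 375.7633
  (30 - 33.3846)^2 = 11.4556
  (34 - 33.3846)^2 = 0.3787
  (11 - 33.3846)^2 = 501.071
  (37 - 33.3846)^2 = 13.071
  (24 - 33.3846)^2 = 88.071
  (58 - 33.3846)^2 = 605.9172
  (29 - 33.3846)^2 = 19.2249
  (61 - 33.3846)^2 = 762.6095
Step 3: Sum of squared deviations = 5869.0769
Step 4: Population variance = 5869.0769 / 13 = 451.4675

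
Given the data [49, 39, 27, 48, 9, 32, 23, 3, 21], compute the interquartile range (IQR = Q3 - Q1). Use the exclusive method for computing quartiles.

28.5

Step 1: Sort the data: [3, 9, 21, 23, 27, 32, 39, 48, 49]
Step 2: n = 9
Step 3: Using the exclusive quartile method:
  Q1 = 15
  Q2 (median) = 27
  Q3 = 43.5
  IQR = Q3 - Q1 = 43.5 - 15 = 28.5
Step 4: IQR = 28.5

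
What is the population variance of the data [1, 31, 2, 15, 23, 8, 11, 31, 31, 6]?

133.49

Step 1: Compute the mean: (1 + 31 + 2 + 15 + 23 + 8 + 11 + 31 + 31 + 6) / 10 = 15.9
Step 2: Compute squared deviations from the mean:
  (1 - 15.9)^2 = 222.01
  (31 - 15.9)^2 = 228.01
  (2 - 15.9)^2 = 193.21
  (15 - 15.9)^2 = 0.81
  (23 - 15.9)^2 = 50.41
  (8 - 15.9)^2 = 62.41
  (11 - 15.9)^2 = 24.01
  (31 - 15.9)^2 = 228.01
  (31 - 15.9)^2 = 228.01
  (6 - 15.9)^2 = 98.01
Step 3: Sum of squared deviations = 1334.9
Step 4: Population variance = 1334.9 / 10 = 133.49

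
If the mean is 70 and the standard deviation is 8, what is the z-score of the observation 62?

-1

Step 1: Recall the z-score formula: z = (x - mu) / sigma
Step 2: Substitute values: z = (62 - 70) / 8
Step 3: z = -8 / 8 = -1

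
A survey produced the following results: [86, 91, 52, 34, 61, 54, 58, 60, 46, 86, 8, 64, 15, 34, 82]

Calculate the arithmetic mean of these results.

55.4

Step 1: Sum all values: 86 + 91 + 52 + 34 + 61 + 54 + 58 + 60 + 46 + 86 + 8 + 64 + 15 + 34 + 82 = 831
Step 2: Count the number of values: n = 15
Step 3: Mean = sum / n = 831 / 15 = 55.4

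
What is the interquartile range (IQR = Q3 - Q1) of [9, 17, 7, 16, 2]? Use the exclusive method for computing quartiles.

12

Step 1: Sort the data: [2, 7, 9, 16, 17]
Step 2: n = 5
Step 3: Using the exclusive quartile method:
  Q1 = 4.5
  Q2 (median) = 9
  Q3 = 16.5
  IQR = Q3 - Q1 = 16.5 - 4.5 = 12
Step 4: IQR = 12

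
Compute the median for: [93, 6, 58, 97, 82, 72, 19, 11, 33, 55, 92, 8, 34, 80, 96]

58

Step 1: Sort the data in ascending order: [6, 8, 11, 19, 33, 34, 55, 58, 72, 80, 82, 92, 93, 96, 97]
Step 2: The number of values is n = 15.
Step 3: Since n is odd, the median is the middle value at position 8: 58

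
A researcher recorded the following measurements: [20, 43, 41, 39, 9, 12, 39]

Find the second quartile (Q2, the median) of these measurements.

39

Step 1: Sort the data: [9, 12, 20, 39, 39, 41, 43]
Step 2: n = 7
Step 3: Q2 is the median. Since n is odd, it is the middle value at position 4: 39
Step 4: Q2 = 39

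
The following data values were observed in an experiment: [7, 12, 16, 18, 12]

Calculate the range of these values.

11

Step 1: Identify the maximum value: max = 18
Step 2: Identify the minimum value: min = 7
Step 3: Range = max - min = 18 - 7 = 11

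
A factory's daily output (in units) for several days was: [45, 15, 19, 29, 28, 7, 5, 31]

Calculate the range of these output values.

40

Step 1: Identify the maximum value: max = 45
Step 2: Identify the minimum value: min = 5
Step 3: Range = max - min = 45 - 5 = 40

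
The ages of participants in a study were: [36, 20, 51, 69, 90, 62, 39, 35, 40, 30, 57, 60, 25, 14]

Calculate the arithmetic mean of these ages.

44.8571

Step 1: Sum all values: 36 + 20 + 51 + 69 + 90 + 62 + 39 + 35 + 40 + 30 + 57 + 60 + 25 + 14 = 628
Step 2: Count the number of values: n = 14
Step 3: Mean = sum / n = 628 / 14 = 44.8571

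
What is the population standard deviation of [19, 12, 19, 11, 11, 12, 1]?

5.617

Step 1: Compute the mean: 12.1429
Step 2: Sum of squared deviations from the mean: 220.8571
Step 3: Population variance = 220.8571 / 7 = 31.551
Step 4: Standard deviation = sqrt(31.551) = 5.617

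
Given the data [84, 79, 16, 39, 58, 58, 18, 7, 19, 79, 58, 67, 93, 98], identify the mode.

58

Step 1: Count the frequency of each value:
  7: appears 1 time(s)
  16: appears 1 time(s)
  18: appears 1 time(s)
  19: appears 1 time(s)
  39: appears 1 time(s)
  58: appears 3 time(s)
  67: appears 1 time(s)
  79: appears 2 time(s)
  84: appears 1 time(s)
  93: appears 1 time(s)
  98: appears 1 time(s)
Step 2: The value 58 appears most frequently (3 times).
Step 3: Mode = 58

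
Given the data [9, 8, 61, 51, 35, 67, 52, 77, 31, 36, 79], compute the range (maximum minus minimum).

71

Step 1: Identify the maximum value: max = 79
Step 2: Identify the minimum value: min = 8
Step 3: Range = max - min = 79 - 8 = 71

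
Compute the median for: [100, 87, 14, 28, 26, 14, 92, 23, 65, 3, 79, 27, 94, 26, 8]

27

Step 1: Sort the data in ascending order: [3, 8, 14, 14, 23, 26, 26, 27, 28, 65, 79, 87, 92, 94, 100]
Step 2: The number of values is n = 15.
Step 3: Since n is odd, the median is the middle value at position 8: 27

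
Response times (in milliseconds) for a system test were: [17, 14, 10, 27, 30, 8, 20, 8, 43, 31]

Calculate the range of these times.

35

Step 1: Identify the maximum value: max = 43
Step 2: Identify the minimum value: min = 8
Step 3: Range = max - min = 43 - 8 = 35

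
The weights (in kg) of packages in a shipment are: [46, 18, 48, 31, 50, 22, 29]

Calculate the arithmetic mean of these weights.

34.8571

Step 1: Sum all values: 46 + 18 + 48 + 31 + 50 + 22 + 29 = 244
Step 2: Count the number of values: n = 7
Step 3: Mean = sum / n = 244 / 7 = 34.8571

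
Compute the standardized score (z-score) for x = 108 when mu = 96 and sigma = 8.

1.5

Step 1: Recall the z-score formula: z = (x - mu) / sigma
Step 2: Substitute values: z = (108 - 96) / 8
Step 3: z = 12 / 8 = 1.5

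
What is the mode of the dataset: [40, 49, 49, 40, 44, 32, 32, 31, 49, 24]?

49

Step 1: Count the frequency of each value:
  24: appears 1 time(s)
  31: appears 1 time(s)
  32: appears 2 time(s)
  40: appears 2 time(s)
  44: appears 1 time(s)
  49: appears 3 time(s)
Step 2: The value 49 appears most frequently (3 times).
Step 3: Mode = 49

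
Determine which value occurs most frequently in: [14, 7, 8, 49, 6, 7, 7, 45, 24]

7

Step 1: Count the frequency of each value:
  6: appears 1 time(s)
  7: appears 3 time(s)
  8: appears 1 time(s)
  14: appears 1 time(s)
  24: appears 1 time(s)
  45: appears 1 time(s)
  49: appears 1 time(s)
Step 2: The value 7 appears most frequently (3 times).
Step 3: Mode = 7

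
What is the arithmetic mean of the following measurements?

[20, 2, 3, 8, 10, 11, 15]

9.8571

Step 1: Sum all values: 20 + 2 + 3 + 8 + 10 + 11 + 15 = 69
Step 2: Count the number of values: n = 7
Step 3: Mean = sum / n = 69 / 7 = 9.8571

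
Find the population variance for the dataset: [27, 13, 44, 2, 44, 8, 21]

238.2041

Step 1: Compute the mean: (27 + 13 + 44 + 2 + 44 + 8 + 21) / 7 = 22.7143
Step 2: Compute squared deviations from the mean:
  (27 - 22.7143)^2 = 18.3673
  (13 - 22.7143)^2 = 94.3673
  (44 - 22.7143)^2 = 453.0816
  (2 - 22.7143)^2 = 429.0816
  (44 - 22.7143)^2 = 453.0816
  (8 - 22.7143)^2 = 216.5102
  (21 - 22.7143)^2 = 2.9388
Step 3: Sum of squared deviations = 1667.4286
Step 4: Population variance = 1667.4286 / 7 = 238.2041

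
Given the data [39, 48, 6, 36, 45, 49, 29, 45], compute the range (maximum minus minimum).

43

Step 1: Identify the maximum value: max = 49
Step 2: Identify the minimum value: min = 6
Step 3: Range = max - min = 49 - 6 = 43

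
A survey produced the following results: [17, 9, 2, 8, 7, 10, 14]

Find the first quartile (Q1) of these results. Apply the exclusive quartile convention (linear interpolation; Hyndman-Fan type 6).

7

Step 1: Sort the data: [2, 7, 8, 9, 10, 14, 17]
Step 2: n = 7
Step 3: Using the exclusive quartile method:
  Q1 = 7
  Q2 (median) = 9
  Q3 = 14
  IQR = Q3 - Q1 = 14 - 7 = 7
Step 4: Q1 = 7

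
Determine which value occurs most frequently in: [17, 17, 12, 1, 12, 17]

17

Step 1: Count the frequency of each value:
  1: appears 1 time(s)
  12: appears 2 time(s)
  17: appears 3 time(s)
Step 2: The value 17 appears most frequently (3 times).
Step 3: Mode = 17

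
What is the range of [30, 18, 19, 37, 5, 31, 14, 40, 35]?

35

Step 1: Identify the maximum value: max = 40
Step 2: Identify the minimum value: min = 5
Step 3: Range = max - min = 40 - 5 = 35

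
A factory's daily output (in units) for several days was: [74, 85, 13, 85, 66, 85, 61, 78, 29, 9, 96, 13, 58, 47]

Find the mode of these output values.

85

Step 1: Count the frequency of each value:
  9: appears 1 time(s)
  13: appears 2 time(s)
  29: appears 1 time(s)
  47: appears 1 time(s)
  58: appears 1 time(s)
  61: appears 1 time(s)
  66: appears 1 time(s)
  74: appears 1 time(s)
  78: appears 1 time(s)
  85: appears 3 time(s)
  96: appears 1 time(s)
Step 2: The value 85 appears most frequently (3 times).
Step 3: Mode = 85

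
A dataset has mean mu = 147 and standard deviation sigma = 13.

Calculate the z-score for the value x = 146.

-0.0769

Step 1: Recall the z-score formula: z = (x - mu) / sigma
Step 2: Substitute values: z = (146 - 147) / 13
Step 3: z = -1 / 13 = -0.0769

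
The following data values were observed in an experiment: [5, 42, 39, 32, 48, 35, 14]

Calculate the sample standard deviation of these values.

15.5747

Step 1: Compute the mean: 30.7143
Step 2: Sum of squared deviations from the mean: 1455.4286
Step 3: Sample variance = 1455.4286 / 6 = 242.5714
Step 4: Standard deviation = sqrt(242.5714) = 15.5747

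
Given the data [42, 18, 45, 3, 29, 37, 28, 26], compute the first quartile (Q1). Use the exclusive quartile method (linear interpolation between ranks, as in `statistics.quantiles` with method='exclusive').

20

Step 1: Sort the data: [3, 18, 26, 28, 29, 37, 42, 45]
Step 2: n = 8
Step 3: Using the exclusive quartile method:
  Q1 = 20
  Q2 (median) = 28.5
  Q3 = 40.75
  IQR = Q3 - Q1 = 40.75 - 20 = 20.75
Step 4: Q1 = 20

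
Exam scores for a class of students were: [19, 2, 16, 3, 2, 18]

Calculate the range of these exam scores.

17

Step 1: Identify the maximum value: max = 19
Step 2: Identify the minimum value: min = 2
Step 3: Range = max - min = 19 - 2 = 17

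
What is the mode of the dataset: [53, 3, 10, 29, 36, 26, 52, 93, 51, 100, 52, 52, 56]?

52

Step 1: Count the frequency of each value:
  3: appears 1 time(s)
  10: appears 1 time(s)
  26: appears 1 time(s)
  29: appears 1 time(s)
  36: appears 1 time(s)
  51: appears 1 time(s)
  52: appears 3 time(s)
  53: appears 1 time(s)
  56: appears 1 time(s)
  93: appears 1 time(s)
  100: appears 1 time(s)
Step 2: The value 52 appears most frequently (3 times).
Step 3: Mode = 52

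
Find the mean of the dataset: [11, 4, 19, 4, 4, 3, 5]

7.1429

Step 1: Sum all values: 11 + 4 + 19 + 4 + 4 + 3 + 5 = 50
Step 2: Count the number of values: n = 7
Step 3: Mean = sum / n = 50 / 7 = 7.1429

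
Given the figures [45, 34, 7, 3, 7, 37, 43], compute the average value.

25.1429

Step 1: Sum all values: 45 + 34 + 7 + 3 + 7 + 37 + 43 = 176
Step 2: Count the number of values: n = 7
Step 3: Mean = sum / n = 176 / 7 = 25.1429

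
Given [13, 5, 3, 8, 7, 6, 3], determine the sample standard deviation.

3.4572

Step 1: Compute the mean: 6.4286
Step 2: Sum of squared deviations from the mean: 71.7143
Step 3: Sample variance = 71.7143 / 6 = 11.9524
Step 4: Standard deviation = sqrt(11.9524) = 3.4572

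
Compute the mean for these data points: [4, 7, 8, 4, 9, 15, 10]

8.1429

Step 1: Sum all values: 4 + 7 + 8 + 4 + 9 + 15 + 10 = 57
Step 2: Count the number of values: n = 7
Step 3: Mean = sum / n = 57 / 7 = 8.1429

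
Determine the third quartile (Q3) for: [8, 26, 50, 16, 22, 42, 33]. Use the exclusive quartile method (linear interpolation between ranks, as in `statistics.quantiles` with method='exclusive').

42

Step 1: Sort the data: [8, 16, 22, 26, 33, 42, 50]
Step 2: n = 7
Step 3: Using the exclusive quartile method:
  Q1 = 16
  Q2 (median) = 26
  Q3 = 42
  IQR = Q3 - Q1 = 42 - 16 = 26
Step 4: Q3 = 42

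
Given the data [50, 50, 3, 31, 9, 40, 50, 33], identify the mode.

50

Step 1: Count the frequency of each value:
  3: appears 1 time(s)
  9: appears 1 time(s)
  31: appears 1 time(s)
  33: appears 1 time(s)
  40: appears 1 time(s)
  50: appears 3 time(s)
Step 2: The value 50 appears most frequently (3 times).
Step 3: Mode = 50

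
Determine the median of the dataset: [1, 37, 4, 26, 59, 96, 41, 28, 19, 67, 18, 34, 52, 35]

34.5

Step 1: Sort the data in ascending order: [1, 4, 18, 19, 26, 28, 34, 35, 37, 41, 52, 59, 67, 96]
Step 2: The number of values is n = 14.
Step 3: Since n is even, the median is the average of positions 7 and 8:
  Median = (34 + 35) / 2 = 34.5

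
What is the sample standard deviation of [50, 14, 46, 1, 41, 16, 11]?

19.5521

Step 1: Compute the mean: 25.5714
Step 2: Sum of squared deviations from the mean: 2293.7143
Step 3: Sample variance = 2293.7143 / 6 = 382.2857
Step 4: Standard deviation = sqrt(382.2857) = 19.5521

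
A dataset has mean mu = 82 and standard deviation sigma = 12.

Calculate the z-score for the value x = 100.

1.5

Step 1: Recall the z-score formula: z = (x - mu) / sigma
Step 2: Substitute values: z = (100 - 82) / 12
Step 3: z = 18 / 12 = 1.5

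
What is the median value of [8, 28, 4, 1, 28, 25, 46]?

25

Step 1: Sort the data in ascending order: [1, 4, 8, 25, 28, 28, 46]
Step 2: The number of values is n = 7.
Step 3: Since n is odd, the median is the middle value at position 4: 25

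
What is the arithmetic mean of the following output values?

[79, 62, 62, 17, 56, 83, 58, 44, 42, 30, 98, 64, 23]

55.2308

Step 1: Sum all values: 79 + 62 + 62 + 17 + 56 + 83 + 58 + 44 + 42 + 30 + 98 + 64 + 23 = 718
Step 2: Count the number of values: n = 13
Step 3: Mean = sum / n = 718 / 13 = 55.2308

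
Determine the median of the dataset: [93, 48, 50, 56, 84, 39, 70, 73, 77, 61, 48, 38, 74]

61

Step 1: Sort the data in ascending order: [38, 39, 48, 48, 50, 56, 61, 70, 73, 74, 77, 84, 93]
Step 2: The number of values is n = 13.
Step 3: Since n is odd, the median is the middle value at position 7: 61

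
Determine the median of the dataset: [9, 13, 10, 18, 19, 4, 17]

13

Step 1: Sort the data in ascending order: [4, 9, 10, 13, 17, 18, 19]
Step 2: The number of values is n = 7.
Step 3: Since n is odd, the median is the middle value at position 4: 13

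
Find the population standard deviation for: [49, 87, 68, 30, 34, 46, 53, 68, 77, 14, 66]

20.932

Step 1: Compute the mean: 53.8182
Step 2: Sum of squared deviations from the mean: 4819.6364
Step 3: Population variance = 4819.6364 / 11 = 438.1488
Step 4: Standard deviation = sqrt(438.1488) = 20.932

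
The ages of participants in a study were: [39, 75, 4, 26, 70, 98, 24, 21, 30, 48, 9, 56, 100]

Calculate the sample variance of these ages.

1007.3077

Step 1: Compute the mean: (39 + 75 + 4 + 26 + 70 + 98 + 24 + 21 + 30 + 48 + 9 + 56 + 100) / 13 = 46.1538
Step 2: Compute squared deviations from the mean:
  (39 - 46.1538)^2 = 51.1775
  (75 - 46.1538)^2 = 832.1006
  (4 - 46.1538)^2 = 1776.9467
  (26 - 46.1538)^2 = 406.1775
  (70 - 46.1538)^2 = 568.6391
  (98 - 46.1538)^2 = 2688.0237
  (24 - 46.1538)^2 = 490.7929
  (21 - 46.1538)^2 = 632.716
  (30 - 46.1538)^2 = 260.9467
  (48 - 46.1538)^2 = 3.4083
  (9 - 46.1538)^2 = 1380.4083
  (56 - 46.1538)^2 = 96.9467
  (100 - 46.1538)^2 = 2899.4083
Step 3: Sum of squared deviations = 12087.6923
Step 4: Sample variance = 12087.6923 / 12 = 1007.3077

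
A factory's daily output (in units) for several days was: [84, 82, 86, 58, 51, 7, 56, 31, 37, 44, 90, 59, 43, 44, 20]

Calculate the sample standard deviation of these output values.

24.6988

Step 1: Compute the mean: 52.8
Step 2: Sum of squared deviations from the mean: 8540.4
Step 3: Sample variance = 8540.4 / 14 = 610.0286
Step 4: Standard deviation = sqrt(610.0286) = 24.6988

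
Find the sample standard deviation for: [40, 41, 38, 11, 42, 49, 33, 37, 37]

10.5132

Step 1: Compute the mean: 36.4444
Step 2: Sum of squared deviations from the mean: 884.2222
Step 3: Sample variance = 884.2222 / 8 = 110.5278
Step 4: Standard deviation = sqrt(110.5278) = 10.5132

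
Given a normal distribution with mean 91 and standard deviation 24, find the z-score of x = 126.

1.4583

Step 1: Recall the z-score formula: z = (x - mu) / sigma
Step 2: Substitute values: z = (126 - 91) / 24
Step 3: z = 35 / 24 = 1.4583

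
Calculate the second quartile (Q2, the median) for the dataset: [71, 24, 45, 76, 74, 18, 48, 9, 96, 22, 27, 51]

46.5

Step 1: Sort the data: [9, 18, 22, 24, 27, 45, 48, 51, 71, 74, 76, 96]
Step 2: n = 12
Step 3: Q2 is the median. Since n is even, it is the average of the values at positions 6 and 7:
  Q2 = (45 + 48) / 2 = 46.5
Step 4: Q2 = 46.5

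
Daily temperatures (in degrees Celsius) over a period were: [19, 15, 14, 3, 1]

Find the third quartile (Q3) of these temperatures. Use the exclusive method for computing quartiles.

17

Step 1: Sort the data: [1, 3, 14, 15, 19]
Step 2: n = 5
Step 3: Using the exclusive quartile method:
  Q1 = 2
  Q2 (median) = 14
  Q3 = 17
  IQR = Q3 - Q1 = 17 - 2 = 15
Step 4: Q3 = 17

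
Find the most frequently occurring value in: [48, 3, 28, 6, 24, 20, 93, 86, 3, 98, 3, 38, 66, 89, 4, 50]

3

Step 1: Count the frequency of each value:
  3: appears 3 time(s)
  4: appears 1 time(s)
  6: appears 1 time(s)
  20: appears 1 time(s)
  24: appears 1 time(s)
  28: appears 1 time(s)
  38: appears 1 time(s)
  48: appears 1 time(s)
  50: appears 1 time(s)
  66: appears 1 time(s)
  86: appears 1 time(s)
  89: appears 1 time(s)
  93: appears 1 time(s)
  98: appears 1 time(s)
Step 2: The value 3 appears most frequently (3 times).
Step 3: Mode = 3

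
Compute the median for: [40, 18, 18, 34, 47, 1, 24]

24

Step 1: Sort the data in ascending order: [1, 18, 18, 24, 34, 40, 47]
Step 2: The number of values is n = 7.
Step 3: Since n is odd, the median is the middle value at position 4: 24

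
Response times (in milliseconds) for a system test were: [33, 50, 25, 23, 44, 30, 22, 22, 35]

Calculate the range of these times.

28

Step 1: Identify the maximum value: max = 50
Step 2: Identify the minimum value: min = 22
Step 3: Range = max - min = 50 - 22 = 28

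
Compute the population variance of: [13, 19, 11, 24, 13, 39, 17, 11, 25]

73.8765

Step 1: Compute the mean: (13 + 19 + 11 + 24 + 13 + 39 + 17 + 11 + 25) / 9 = 19.1111
Step 2: Compute squared deviations from the mean:
  (13 - 19.1111)^2 = 37.3457
  (19 - 19.1111)^2 = 0.0123
  (11 - 19.1111)^2 = 65.7901
  (24 - 19.1111)^2 = 23.9012
  (13 - 19.1111)^2 = 37.3457
  (39 - 19.1111)^2 = 395.5679
  (17 - 19.1111)^2 = 4.4568
  (11 - 19.1111)^2 = 65.7901
  (25 - 19.1111)^2 = 34.679
Step 3: Sum of squared deviations = 664.8889
Step 4: Population variance = 664.8889 / 9 = 73.8765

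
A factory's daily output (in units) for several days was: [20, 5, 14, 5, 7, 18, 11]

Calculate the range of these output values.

15

Step 1: Identify the maximum value: max = 20
Step 2: Identify the minimum value: min = 5
Step 3: Range = max - min = 20 - 5 = 15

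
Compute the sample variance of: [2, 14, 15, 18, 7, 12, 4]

36.2381

Step 1: Compute the mean: (2 + 14 + 15 + 18 + 7 + 12 + 4) / 7 = 10.2857
Step 2: Compute squared deviations from the mean:
  (2 - 10.2857)^2 = 68.6531
  (14 - 10.2857)^2 = 13.7959
  (15 - 10.2857)^2 = 22.2245
  (18 - 10.2857)^2 = 59.5102
  (7 - 10.2857)^2 = 10.7959
  (12 - 10.2857)^2 = 2.9388
  (4 - 10.2857)^2 = 39.5102
Step 3: Sum of squared deviations = 217.4286
Step 4: Sample variance = 217.4286 / 6 = 36.2381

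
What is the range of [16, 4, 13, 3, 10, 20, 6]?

17

Step 1: Identify the maximum value: max = 20
Step 2: Identify the minimum value: min = 3
Step 3: Range = max - min = 20 - 3 = 17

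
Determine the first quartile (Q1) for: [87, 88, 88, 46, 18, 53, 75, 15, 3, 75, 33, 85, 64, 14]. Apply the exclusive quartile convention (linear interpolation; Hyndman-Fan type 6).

17.25

Step 1: Sort the data: [3, 14, 15, 18, 33, 46, 53, 64, 75, 75, 85, 87, 88, 88]
Step 2: n = 14
Step 3: Using the exclusive quartile method:
  Q1 = 17.25
  Q2 (median) = 58.5
  Q3 = 85.5
  IQR = Q3 - Q1 = 85.5 - 17.25 = 68.25
Step 4: Q1 = 17.25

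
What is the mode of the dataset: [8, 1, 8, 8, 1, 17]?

8

Step 1: Count the frequency of each value:
  1: appears 2 time(s)
  8: appears 3 time(s)
  17: appears 1 time(s)
Step 2: The value 8 appears most frequently (3 times).
Step 3: Mode = 8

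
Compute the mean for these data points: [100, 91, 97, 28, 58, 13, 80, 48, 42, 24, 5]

53.2727

Step 1: Sum all values: 100 + 91 + 97 + 28 + 58 + 13 + 80 + 48 + 42 + 24 + 5 = 586
Step 2: Count the number of values: n = 11
Step 3: Mean = sum / n = 586 / 11 = 53.2727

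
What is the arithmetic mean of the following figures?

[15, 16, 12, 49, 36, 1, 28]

22.4286

Step 1: Sum all values: 15 + 16 + 12 + 49 + 36 + 1 + 28 = 157
Step 2: Count the number of values: n = 7
Step 3: Mean = sum / n = 157 / 7 = 22.4286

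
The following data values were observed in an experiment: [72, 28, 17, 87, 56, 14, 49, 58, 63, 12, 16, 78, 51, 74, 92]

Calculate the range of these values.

80

Step 1: Identify the maximum value: max = 92
Step 2: Identify the minimum value: min = 12
Step 3: Range = max - min = 92 - 12 = 80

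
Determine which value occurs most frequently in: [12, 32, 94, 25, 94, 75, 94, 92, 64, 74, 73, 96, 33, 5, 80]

94

Step 1: Count the frequency of each value:
  5: appears 1 time(s)
  12: appears 1 time(s)
  25: appears 1 time(s)
  32: appears 1 time(s)
  33: appears 1 time(s)
  64: appears 1 time(s)
  73: appears 1 time(s)
  74: appears 1 time(s)
  75: appears 1 time(s)
  80: appears 1 time(s)
  92: appears 1 time(s)
  94: appears 3 time(s)
  96: appears 1 time(s)
Step 2: The value 94 appears most frequently (3 times).
Step 3: Mode = 94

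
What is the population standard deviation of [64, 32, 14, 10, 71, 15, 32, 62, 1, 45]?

23.6736

Step 1: Compute the mean: 34.6
Step 2: Sum of squared deviations from the mean: 5604.4
Step 3: Population variance = 5604.4 / 10 = 560.44
Step 4: Standard deviation = sqrt(560.44) = 23.6736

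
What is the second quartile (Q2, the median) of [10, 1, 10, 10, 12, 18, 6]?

10

Step 1: Sort the data: [1, 6, 10, 10, 10, 12, 18]
Step 2: n = 7
Step 3: Q2 is the median. Since n is odd, it is the middle value at position 4: 10
Step 4: Q2 = 10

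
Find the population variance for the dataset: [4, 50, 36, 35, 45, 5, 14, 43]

300.5

Step 1: Compute the mean: (4 + 50 + 36 + 35 + 45 + 5 + 14 + 43) / 8 = 29
Step 2: Compute squared deviations from the mean:
  (4 - 29)^2 = 625
  (50 - 29)^2 = 441
  (36 - 29)^2 = 49
  (35 - 29)^2 = 36
  (45 - 29)^2 = 256
  (5 - 29)^2 = 576
  (14 - 29)^2 = 225
  (43 - 29)^2 = 196
Step 3: Sum of squared deviations = 2404
Step 4: Population variance = 2404 / 8 = 300.5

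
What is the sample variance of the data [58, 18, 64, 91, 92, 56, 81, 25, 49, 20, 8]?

900.2909

Step 1: Compute the mean: (58 + 18 + 64 + 91 + 92 + 56 + 81 + 25 + 49 + 20 + 8) / 11 = 51.0909
Step 2: Compute squared deviations from the mean:
  (58 - 51.0909)^2 = 47.7355
  (18 - 51.0909)^2 = 1095.0083
  (64 - 51.0909)^2 = 166.6446
  (91 - 51.0909)^2 = 1592.7355
  (92 - 51.0909)^2 = 1673.5537
  (56 - 51.0909)^2 = 24.0992
  (81 - 51.0909)^2 = 894.5537
  (25 - 51.0909)^2 = 680.7355
  (49 - 51.0909)^2 = 4.3719
  (20 - 51.0909)^2 = 966.6446
  (8 - 51.0909)^2 = 1856.8264
Step 3: Sum of squared deviations = 9002.9091
Step 4: Sample variance = 9002.9091 / 10 = 900.2909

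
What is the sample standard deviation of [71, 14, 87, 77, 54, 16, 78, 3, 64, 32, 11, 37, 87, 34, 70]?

29.5442

Step 1: Compute the mean: 49
Step 2: Sum of squared deviations from the mean: 12220
Step 3: Sample variance = 12220 / 14 = 872.8571
Step 4: Standard deviation = sqrt(872.8571) = 29.5442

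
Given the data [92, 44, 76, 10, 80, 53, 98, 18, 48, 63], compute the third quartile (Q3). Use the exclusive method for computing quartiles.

83

Step 1: Sort the data: [10, 18, 44, 48, 53, 63, 76, 80, 92, 98]
Step 2: n = 10
Step 3: Using the exclusive quartile method:
  Q1 = 37.5
  Q2 (median) = 58
  Q3 = 83
  IQR = Q3 - Q1 = 83 - 37.5 = 45.5
Step 4: Q3 = 83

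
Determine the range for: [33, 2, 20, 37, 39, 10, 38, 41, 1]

40

Step 1: Identify the maximum value: max = 41
Step 2: Identify the minimum value: min = 1
Step 3: Range = max - min = 41 - 1 = 40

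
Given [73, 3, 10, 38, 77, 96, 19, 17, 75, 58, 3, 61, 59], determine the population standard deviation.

30.6227

Step 1: Compute the mean: 45.3077
Step 2: Sum of squared deviations from the mean: 12190.7692
Step 3: Population variance = 12190.7692 / 13 = 937.7515
Step 4: Standard deviation = sqrt(937.7515) = 30.6227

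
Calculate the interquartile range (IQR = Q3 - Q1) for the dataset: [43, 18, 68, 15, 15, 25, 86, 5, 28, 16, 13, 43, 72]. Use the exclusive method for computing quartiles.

40.5

Step 1: Sort the data: [5, 13, 15, 15, 16, 18, 25, 28, 43, 43, 68, 72, 86]
Step 2: n = 13
Step 3: Using the exclusive quartile method:
  Q1 = 15
  Q2 (median) = 25
  Q3 = 55.5
  IQR = Q3 - Q1 = 55.5 - 15 = 40.5
Step 4: IQR = 40.5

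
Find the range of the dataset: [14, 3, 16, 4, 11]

13

Step 1: Identify the maximum value: max = 16
Step 2: Identify the minimum value: min = 3
Step 3: Range = max - min = 16 - 3 = 13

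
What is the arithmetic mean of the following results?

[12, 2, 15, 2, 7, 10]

8

Step 1: Sum all values: 12 + 2 + 15 + 2 + 7 + 10 = 48
Step 2: Count the number of values: n = 6
Step 3: Mean = sum / n = 48 / 6 = 8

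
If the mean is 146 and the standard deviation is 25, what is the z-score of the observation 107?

-1.56

Step 1: Recall the z-score formula: z = (x - mu) / sigma
Step 2: Substitute values: z = (107 - 146) / 25
Step 3: z = -39 / 25 = -1.56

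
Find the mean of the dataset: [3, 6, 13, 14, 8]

8.8

Step 1: Sum all values: 3 + 6 + 13 + 14 + 8 = 44
Step 2: Count the number of values: n = 5
Step 3: Mean = sum / n = 44 / 5 = 8.8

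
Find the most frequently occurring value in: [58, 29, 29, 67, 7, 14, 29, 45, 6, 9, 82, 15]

29

Step 1: Count the frequency of each value:
  6: appears 1 time(s)
  7: appears 1 time(s)
  9: appears 1 time(s)
  14: appears 1 time(s)
  15: appears 1 time(s)
  29: appears 3 time(s)
  45: appears 1 time(s)
  58: appears 1 time(s)
  67: appears 1 time(s)
  82: appears 1 time(s)
Step 2: The value 29 appears most frequently (3 times).
Step 3: Mode = 29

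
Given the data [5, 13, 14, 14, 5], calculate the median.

13

Step 1: Sort the data in ascending order: [5, 5, 13, 14, 14]
Step 2: The number of values is n = 5.
Step 3: Since n is odd, the median is the middle value at position 3: 13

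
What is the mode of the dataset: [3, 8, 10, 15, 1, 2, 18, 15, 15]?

15

Step 1: Count the frequency of each value:
  1: appears 1 time(s)
  2: appears 1 time(s)
  3: appears 1 time(s)
  8: appears 1 time(s)
  10: appears 1 time(s)
  15: appears 3 time(s)
  18: appears 1 time(s)
Step 2: The value 15 appears most frequently (3 times).
Step 3: Mode = 15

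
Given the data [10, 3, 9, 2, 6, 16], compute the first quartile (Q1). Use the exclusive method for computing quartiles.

2.75

Step 1: Sort the data: [2, 3, 6, 9, 10, 16]
Step 2: n = 6
Step 3: Using the exclusive quartile method:
  Q1 = 2.75
  Q2 (median) = 7.5
  Q3 = 11.5
  IQR = Q3 - Q1 = 11.5 - 2.75 = 8.75
Step 4: Q1 = 2.75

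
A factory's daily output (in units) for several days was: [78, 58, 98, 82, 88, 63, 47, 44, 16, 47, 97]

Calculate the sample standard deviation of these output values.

25.7724

Step 1: Compute the mean: 65.2727
Step 2: Sum of squared deviations from the mean: 6642.1818
Step 3: Sample variance = 6642.1818 / 10 = 664.2182
Step 4: Standard deviation = sqrt(664.2182) = 25.7724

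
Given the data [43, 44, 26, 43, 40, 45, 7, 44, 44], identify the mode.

44

Step 1: Count the frequency of each value:
  7: appears 1 time(s)
  26: appears 1 time(s)
  40: appears 1 time(s)
  43: appears 2 time(s)
  44: appears 3 time(s)
  45: appears 1 time(s)
Step 2: The value 44 appears most frequently (3 times).
Step 3: Mode = 44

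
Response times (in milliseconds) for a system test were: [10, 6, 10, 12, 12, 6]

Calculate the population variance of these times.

6.2222

Step 1: Compute the mean: (10 + 6 + 10 + 12 + 12 + 6) / 6 = 9.3333
Step 2: Compute squared deviations from the mean:
  (10 - 9.3333)^2 = 0.4444
  (6 - 9.3333)^2 = 11.1111
  (10 - 9.3333)^2 = 0.4444
  (12 - 9.3333)^2 = 7.1111
  (12 - 9.3333)^2 = 7.1111
  (6 - 9.3333)^2 = 11.1111
Step 3: Sum of squared deviations = 37.3333
Step 4: Population variance = 37.3333 / 6 = 6.2222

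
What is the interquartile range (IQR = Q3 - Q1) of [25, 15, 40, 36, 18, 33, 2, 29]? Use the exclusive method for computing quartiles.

19.5

Step 1: Sort the data: [2, 15, 18, 25, 29, 33, 36, 40]
Step 2: n = 8
Step 3: Using the exclusive quartile method:
  Q1 = 15.75
  Q2 (median) = 27
  Q3 = 35.25
  IQR = Q3 - Q1 = 35.25 - 15.75 = 19.5
Step 4: IQR = 19.5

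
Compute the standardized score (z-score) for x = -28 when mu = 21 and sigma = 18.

-2.7222

Step 1: Recall the z-score formula: z = (x - mu) / sigma
Step 2: Substitute values: z = (-28 - 21) / 18
Step 3: z = -49 / 18 = -2.7222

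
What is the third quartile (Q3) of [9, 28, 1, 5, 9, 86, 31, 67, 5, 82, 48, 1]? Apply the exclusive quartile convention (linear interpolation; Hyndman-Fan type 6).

62.25

Step 1: Sort the data: [1, 1, 5, 5, 9, 9, 28, 31, 48, 67, 82, 86]
Step 2: n = 12
Step 3: Using the exclusive quartile method:
  Q1 = 5
  Q2 (median) = 18.5
  Q3 = 62.25
  IQR = Q3 - Q1 = 62.25 - 5 = 57.25
Step 4: Q3 = 62.25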